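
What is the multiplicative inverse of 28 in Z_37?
Since 37 is prime, by Fermat 28^(-1) ≡ 28^{35} ≡ 4 (mod 37). Verify: 28 × 4 = 112 ≡ 1 (mod 37)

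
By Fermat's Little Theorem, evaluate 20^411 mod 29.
By Fermat: 20^{28} ≡ 1 (mod 29). 411 ≡ 19 (mod 28). So 20^{411} ≡ 20^{19} ≡ 24 (mod 29)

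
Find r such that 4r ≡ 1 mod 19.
Since 19 is prime, by Fermat 4^(-1) ≡ 4^{17} ≡ 5 mod 19. Verify: 4 × 5 = 20 ≡ 1 mod 19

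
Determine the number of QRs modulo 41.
The squaring map on Z_41* is 2-to-1, so there are (40)/2 = 20 QRs.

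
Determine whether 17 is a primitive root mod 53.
17^{26} ≡ 1 (mod 53) and 26 < 52, so ord_53(17) = 26 ≠ 52 and 17 is not a primitive root.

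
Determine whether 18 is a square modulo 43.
By Euler's criterion: 18^{21} ≡ 42 (mod 43). Since this equals -1 (≡ 42), 18 is not a QR.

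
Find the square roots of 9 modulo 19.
The square roots of 9 mod 19 are 16 and 3. Verify: 16² = 256 ≡ 9 mod 19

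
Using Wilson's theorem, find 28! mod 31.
(30)! = (28)! × (29) × (30) ≡ -1 (mod 31). So (28)! ≡ -1 × [(30)(29)]^(-1) ≡ 15 (mod 31)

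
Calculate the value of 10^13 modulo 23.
By repeated squaring mod 23: 10^{1}≡10, 10^{2}≡8, 10^{4}≡18, 10^{8}≡2. Then 10^{13} = 10^{8+4+1} ≡ 2 × 18 × 10 ≡ 15 mod 23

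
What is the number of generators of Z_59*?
There are φ(59-1) = φ(58) = 28 primitive roots modulo 59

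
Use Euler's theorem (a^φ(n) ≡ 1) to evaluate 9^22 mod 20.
By Euler: 9^{8} ≡ 1 (mod 20) since gcd(9, 20) = 1. 22 = 2×8 + 6. So 9^{22} ≡ 9^{6} ≡ 1 (mod 20)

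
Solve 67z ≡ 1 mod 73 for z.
Since 73 is prime, by Fermat 67^(-1) ≡ 67^{71} ≡ 12 mod 73. Verify: 67 × 12 = 804 ≡ 1 mod 73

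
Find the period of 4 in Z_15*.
Powers of 4 mod 15: 4^1≡4, 4^2≡1. So the order of 4 is 2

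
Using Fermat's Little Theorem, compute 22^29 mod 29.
By Fermat: 22^{28} ≡ 1 (mod 29). So 22^{29} = 22^{28} · 22^{1} ≡ 22^{1} ≡ 22 (mod 29)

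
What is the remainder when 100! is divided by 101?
By Wilson's theorem, (100)! ≡ -1 ≡ 100 (mod 101)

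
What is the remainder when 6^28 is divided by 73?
By repeated squaring (mod 73): 6^{1}≡6, 6^{2}≡36, 6^{4}≡55, 6^{8}≡32, 6^{16}≡2. Then 6^{28} = 6^{16+8+4} ≡ 2 × 32 × 55 ≡ 16 (mod 73)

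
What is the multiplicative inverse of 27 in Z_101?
Since 101 is prime, by Fermat 27^(-1) ≡ 27^{99} ≡ 15 mod 101. Verify: 27 × 15 = 405 ≡ 1 mod 101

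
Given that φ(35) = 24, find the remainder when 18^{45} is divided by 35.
By Euler: 18^{24} ≡ 1 mod 35 since gcd(18, 35) = 1. 45 = 1×24 + 21. So 18^{45} ≡ 18^{21} ≡ 8 mod 35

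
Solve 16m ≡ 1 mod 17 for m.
Since 17 is prime, by Fermat 16^(-1) ≡ 16^{15} ≡ 16 mod 17. Verify: 16 × 16 = 256 ≡ 1 mod 17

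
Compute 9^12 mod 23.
By repeated squaring (mod 23): 9^{1}≡9, 9^{2}≡12, 9^{4}≡6, 9^{8}≡13. Then 9^{12} = 9^{8+4} ≡ 13 × 6 ≡ 9 (mod 23)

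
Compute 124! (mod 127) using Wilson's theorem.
(126)! = (124)! × (125) × (126) ≡ -1 (mod 127). So (124)! ≡ -1 × [(126)(125)]^(-1) ≡ 63 (mod 127)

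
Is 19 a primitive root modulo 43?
ord_43(19) divides 42. For each prime q|42: 19^{21}≡42, 19^{14}≡36, 19^{6}≡11, none ≡ 1. So 19 has order 42 and is a primitive root mod 43.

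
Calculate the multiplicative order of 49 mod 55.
Powers of 49 mod 55: 49^1≡49, 49^2≡36, 49^3≡4, 49^4≡31, 49^5≡34, 49^6≡16, 49^7≡14, 49^8≡26, 49^9≡9, 49^10≡1. So the order of 49 is 10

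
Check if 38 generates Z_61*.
38^{20} ≡ 1 mod 61 and 20 < 60, so ord_61(38) = 20 ≠ 60 and 38 is not a primitive root.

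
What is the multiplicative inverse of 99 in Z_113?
Since 113 is prime, by Fermat 99^(-1) ≡ 99^{111} ≡ 8 (mod 113). Verify: 99 × 8 = 792 ≡ 1 (mod 113)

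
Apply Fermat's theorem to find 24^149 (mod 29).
By Fermat: 24^{28} ≡ 1 (mod 29). 149 = 5×28 + 9. So 24^{149} ≡ 24^{9} ≡ 25 (mod 29)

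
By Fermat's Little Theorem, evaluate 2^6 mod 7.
By Fermat's Little Theorem, 2^{6} ≡ 1 mod 7 since 7 is prime and gcd(2, 7) = 1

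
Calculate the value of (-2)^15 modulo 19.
By repeated squaring (mod 19): (-2)^{1}≡17, (-2)^{2}≡4, (-2)^{4}≡16, (-2)^{8}≡9. Then (-2)^{15} = (-2)^{8+4+2+1} ≡ 9 × 16 × 4 × 17 ≡ 7 (mod 19)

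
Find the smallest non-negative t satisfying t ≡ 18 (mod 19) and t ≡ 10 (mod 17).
M = 19 × 17 = 323. M₁ = 17, y₁ ≡ 9 (mod 19). M₂ = 19, y₂ ≡ 9 (mod 17). t = 18×17×9 + 10×19×9 ≡ 265 (mod 323)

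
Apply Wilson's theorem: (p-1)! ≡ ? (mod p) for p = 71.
By Wilson's theorem, (70)! ≡ -1 ≡ 70 mod 71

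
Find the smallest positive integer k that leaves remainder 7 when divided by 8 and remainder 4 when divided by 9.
M = 8 × 9 = 72. M₁ = 9, y₁ ≡ 1 mod 8. M₂ = 8, y₂ ≡ 8 mod 9. k = 7×9×1 + 4×8×8 ≡ 31 mod 72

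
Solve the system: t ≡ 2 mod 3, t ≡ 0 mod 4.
M = 3 × 4 = 12. M₁ = 4, y₁ ≡ 1 mod 3. M₂ = 3, y₂ ≡ 3 mod 4. t = 2×4×1 + 0×3×3 ≡ 8 mod 12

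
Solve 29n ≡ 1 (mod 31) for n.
Since 31 is prime, by Fermat 29^(-1) ≡ 29^{29} ≡ 15 (mod 31). Verify: 29 × 15 = 435 ≡ 1 (mod 31)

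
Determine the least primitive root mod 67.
g = 2. Powers: [2, 4, 8, 16, 32, 64, 61, ...] generates all 66 non-zero residues.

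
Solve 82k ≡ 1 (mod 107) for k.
Since 107 is prime, by Fermat 82^(-1) ≡ 82^{105} ≡ 77 (mod 107). Verify: 82 × 77 = 6314 ≡ 1 (mod 107)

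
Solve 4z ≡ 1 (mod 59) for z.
Since 59 is prime, by Fermat 4^(-1) ≡ 4^{57} ≡ 15 (mod 59). Verify: 4 × 15 = 60 ≡ 1 (mod 59)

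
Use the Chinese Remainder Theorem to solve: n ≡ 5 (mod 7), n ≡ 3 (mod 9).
M = 7 × 9 = 63. M₁ = 9, y₁ ≡ 4 (mod 7). M₂ = 7, y₂ ≡ 4 (mod 9). n = 5×9×4 + 3×7×4 ≡ 12 (mod 63)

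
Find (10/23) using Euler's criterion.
(10/23) = 10^{11} mod 23 = -1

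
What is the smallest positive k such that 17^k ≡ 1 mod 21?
Powers of 17 mod 21: 17^1≡17, 17^2≡16, 17^3≡20, 17^4≡4, 17^5≡5, 17^6≡1. So the order of 17 is 6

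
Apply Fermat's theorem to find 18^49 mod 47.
By Fermat: 18^{46} ≡ 1 mod 47. So 18^{49} = 18^{46} · 18^{3} ≡ 18^{3} ≡ 4 mod 47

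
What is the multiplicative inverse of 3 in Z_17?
Since 17 is prime, by Fermat 3^(-1) ≡ 3^{15} ≡ 6 (mod 17). Verify: 3 × 6 = 18 ≡ 1 (mod 17)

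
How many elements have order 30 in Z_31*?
A prime p has φ(p-1) primitive roots; here φ(30) = 8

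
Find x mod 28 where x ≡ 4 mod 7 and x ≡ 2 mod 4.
M = 7 × 4 = 28. M₁ = 4, y₁ ≡ 2 mod 7. M₂ = 7, y₂ ≡ 3 mod 4. x = 4×4×2 + 2×7×3 ≡ 18 mod 28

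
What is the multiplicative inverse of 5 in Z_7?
Since 7 is prime, by Fermat 5^(-1) ≡ 5^{5} ≡ 3 mod 7. Verify: 5 × 3 = 15 ≡ 1 mod 7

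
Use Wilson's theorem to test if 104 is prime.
(103)! mod 104 = 0. Since 0 ≢ -1 mod 104, 104 is not prime.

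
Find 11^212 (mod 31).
Using Fermat: 11^{30} ≡ 1 (mod 31). 212 ≡ 2 (mod 30). So 11^{212} ≡ 11^{2} ≡ 28 (mod 31)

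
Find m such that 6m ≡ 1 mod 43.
Since 43 is prime, by Fermat 6^(-1) ≡ 6^{41} ≡ 36 mod 43. Verify: 6 × 36 = 216 ≡ 1 mod 43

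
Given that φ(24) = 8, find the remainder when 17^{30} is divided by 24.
By Euler: 17^{8} ≡ 1 (mod 24) since gcd(17, 24) = 1. 30 = 3×8 + 6. So 17^{30} ≡ 17^{6} ≡ 1 (mod 24)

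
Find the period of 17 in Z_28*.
Powers of 17 mod 28: 17^1≡17, 17^2≡9, 17^3≡13, 17^4≡25, 17^5≡5, 17^6≡1. So the order of 17 is 6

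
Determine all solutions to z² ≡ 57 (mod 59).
The square roots of 57 mod 59 are 36 and 23. Verify: 36² = 1296 ≡ 57 (mod 59)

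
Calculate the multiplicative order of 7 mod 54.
Powers of 7 mod 54: 7^1≡7, 7^2≡49, 7^3≡19, 7^4≡25, 7^5≡13, 7^6≡37, 7^7≡43, 7^8≡31, 7^9≡1. Order = 9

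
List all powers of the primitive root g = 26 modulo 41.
26^1, 26^2, ..., 26^{40} mod 41: [26, 20, 28, 31, 27, 5, 7, 18, 17, 32, 12, 25, 35, 8, 3, 37, 19, 2, 11, 40, 15, 21, 13, 10, 14, 36, 34, 23, 24, 9, 29, 16, 6, 33, 38, 4, 22, 39, 30, 1]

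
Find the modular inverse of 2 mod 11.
Since 11 is prime, by Fermat 2^(-1) ≡ 2^{9} ≡ 6 mod 11. Verify: 2 × 6 = 12 ≡ 1 mod 11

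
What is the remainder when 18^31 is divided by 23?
Using Fermat: 18^{22} ≡ 1 (mod 23). 31 ≡ 9 (mod 22). So 18^{31} ≡ 18^{9} ≡ 12 (mod 23)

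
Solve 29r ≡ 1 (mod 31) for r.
Since 31 is prime, by Fermat 29^(-1) ≡ 29^{29} ≡ 15 (mod 31). Verify: 29 × 15 = 435 ≡ 1 (mod 31)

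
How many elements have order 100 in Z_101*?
There are φ(101-1) = φ(100) = 40 primitive roots modulo 101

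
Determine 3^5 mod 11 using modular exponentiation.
By repeated squaring (mod 11): 3^{1}≡3, 3^{2}≡9, 3^{4}≡4. Then 3^{5} = 3^{4+1} ≡ 4 × 3 ≡ 1 (mod 11)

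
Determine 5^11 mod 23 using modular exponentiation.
By repeated squaring mod 23: 5^{1}≡5, 5^{2}≡2, 5^{4}≡4, 5^{8}≡16. Then 5^{11} = 5^{8+2+1} ≡ 16 × 2 × 5 ≡ 22 mod 23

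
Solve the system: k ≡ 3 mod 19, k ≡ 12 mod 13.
M = 19 × 13 = 247. M₁ = 13, y₁ ≡ 3 mod 19. M₂ = 19, y₂ ≡ 11 mod 13. k = 3×13×3 + 12×19×11 ≡ 155 mod 247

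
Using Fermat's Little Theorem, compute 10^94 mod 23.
By Fermat: 10^{22} ≡ 1 mod 23. 94 = 4×22 + 6. So 10^{94} ≡ 10^{6} ≡ 6 mod 23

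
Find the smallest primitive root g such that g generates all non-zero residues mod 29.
g = 2. For each prime q|28: 2^{14}≡28, 2^{4}≡16, none ≡ 1, so ord_29(2) = 28 and 2 is a primitive root.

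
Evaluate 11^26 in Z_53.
By repeated squaring mod 53: 11^{1}≡11, 11^{2}≡15, 11^{4}≡13, 11^{8}≡10, 11^{16}≡47. Then 11^{26} = 11^{16+8+2} ≡ 47 × 10 × 15 ≡ 1 mod 53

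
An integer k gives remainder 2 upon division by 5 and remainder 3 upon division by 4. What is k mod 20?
M = 5 × 4 = 20. M₁ = 4, y₁ ≡ 4 mod 5. M₂ = 5, y₂ ≡ 1 mod 4. k = 2×4×4 + 3×5×1 ≡ 7 mod 20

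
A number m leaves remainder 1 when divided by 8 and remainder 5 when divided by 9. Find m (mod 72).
M = 8 × 9 = 72. M₁ = 9, y₁ ≡ 1 (mod 8). M₂ = 8, y₂ ≡ 8 (mod 9). m = 1×9×1 + 5×8×8 ≡ 41 (mod 72)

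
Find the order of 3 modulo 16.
Powers of 3 mod 16: 3^1≡3, 3^2≡9, 3^3≡11, 3^4≡1. Order = 4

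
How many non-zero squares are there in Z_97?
The squaring map on Z_97* is 2-to-1, so there are (96)/2 = 48 QRs.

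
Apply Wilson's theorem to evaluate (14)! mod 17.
(16)! = (14)! × (15) × (16) ≡ -1 mod 17. So (14)! ≡ -1 × [(16)(15)]^(-1) ≡ 8 mod 17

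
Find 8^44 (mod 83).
By repeated squaring (mod 83): 8^{1}≡8, 8^{2}≡64, 8^{4}≡29, 8^{8}≡11, 8^{16}≡38, 8^{32}≡33. Then 8^{44} = 8^{32+8+4} ≡ 33 × 11 × 29 ≡ 69 (mod 83)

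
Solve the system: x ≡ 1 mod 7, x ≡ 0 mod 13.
M = 7 × 13 = 91. M₁ = 13, y₁ ≡ 6 mod 7. M₂ = 7, y₂ ≡ 2 mod 13. x = 1×13×6 + 0×7×2 ≡ 78 mod 91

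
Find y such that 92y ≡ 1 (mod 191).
Since 191 is prime, by Fermat 92^(-1) ≡ 92^{189} ≡ 27 (mod 191). Verify: 92 × 27 = 2484 ≡ 1 (mod 191)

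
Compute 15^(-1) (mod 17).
Since 17 is prime, by Fermat 15^(-1) ≡ 15^{15} ≡ 8 (mod 17). Verify: 15 × 8 = 120 ≡ 1 (mod 17)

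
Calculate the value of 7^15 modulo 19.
By repeated squaring (mod 19): 7^{1}≡7, 7^{2}≡11, 7^{4}≡7, 7^{8}≡11. Then 7^{15} = 7^{8+4+2+1} ≡ 11 × 7 × 11 × 7 ≡ 1 (mod 19)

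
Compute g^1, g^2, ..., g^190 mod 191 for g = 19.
19^1, 19^2, ..., 19^{190} mod 191: [19, 170, 174, 59, 166, 98, 143, 43, 53, 52, 33, 54, 71, 12, 37, 130, 178, 135, 82, 30, 188, 134, 63, 51, 14, 75, 88, 144, 62, 32, 35, 92, 29, 169, 155, 80, 183, 39, 168, 136, 101, 9, 171, 2, 38, 149, 157, 118, 141, 5, 95, 86, 106, 104, 66, 108, 142, 24, 74, 69, 165, 79, 164, 60, 185, 77, 126, 102, 28, 150, 176, 97, 124, 64, 70, 184, 58, 147, 119, 160, 175, 78, 145, 81, 11, 18, 151, 4, 76, 107, 123, 45, 91, 10, 190, 172, 21, 17, 132, 25, 93, 48, 148, 138, 139, 158, 137, 120, 179, 154, 61, 13, 56, 109, 161, 3, 57, 128, 140, 177, 116, 103, 47, 129, 159, 156, 99, 162, 22, 36, 111, 8, 152, 23, 55, 90, 182, 20, 189, 153, 42, 34, 73, 50, 186, 96, 105, 85, 87, 125, 83, 49, 167, 117, 122, 26, 112, 27, 131, 6, 114, 65, 89, 163, 41, 15, 94, 67, 127, 121, 7, 133, 44, 72, 31, 16, 113, 46, 110, 180, 173, 40, 187, 115, 84, 68, 146, 100, 181, 1]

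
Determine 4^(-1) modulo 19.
Since 19 is prime, by Fermat 4^(-1) ≡ 4^{17} ≡ 5 (mod 19). Verify: 4 × 5 = 20 ≡ 1 (mod 19)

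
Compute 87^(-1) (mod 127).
Since 127 is prime, by Fermat 87^(-1) ≡ 87^{125} ≡ 73 (mod 127). Verify: 87 × 73 = 6351 ≡ 1 (mod 127)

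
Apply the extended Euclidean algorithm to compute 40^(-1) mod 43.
Extended GCD: 40(14) + 43(-13) = 1. So 40^(-1) ≡ 14 (mod 43). Verify: 40 × 14 = 560 ≡ 1 (mod 43)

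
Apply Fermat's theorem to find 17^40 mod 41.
By Fermat's Little Theorem, 17^{40} ≡ 1 mod 41 since 41 is prime and gcd(17, 41) = 1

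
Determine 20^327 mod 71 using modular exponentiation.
Using Fermat: 20^{70} ≡ 1 (mod 71). 327 ≡ 47 (mod 70). So 20^{327} ≡ 20^{47} ≡ 30 (mod 71)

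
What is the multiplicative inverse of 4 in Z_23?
Since 23 is prime, by Fermat 4^(-1) ≡ 4^{21} ≡ 6 (mod 23). Verify: 4 × 6 = 24 ≡ 1 (mod 23)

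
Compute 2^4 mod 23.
2^{4} = 16 ≡ 16 mod 23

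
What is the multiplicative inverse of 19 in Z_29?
Since 29 is prime, by Fermat 19^(-1) ≡ 19^{27} ≡ 26 (mod 29). Verify: 19 × 26 = 494 ≡ 1 (mod 29)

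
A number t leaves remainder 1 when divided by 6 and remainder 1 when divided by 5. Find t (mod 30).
M = 6 × 5 = 30. M₁ = 5, y₁ ≡ 5 (mod 6). M₂ = 6, y₂ ≡ 1 (mod 5). t = 1×5×5 + 1×6×1 ≡ 1 (mod 30)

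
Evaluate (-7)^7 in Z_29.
By repeated squaring (mod 29): (-7)^{1}≡22, (-7)^{2}≡20, (-7)^{4}≡23. Then (-7)^{7} = (-7)^{4+2+1} ≡ 23 × 20 × 22 ≡ 28 (mod 29)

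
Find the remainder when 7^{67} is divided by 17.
By Fermat: 7^{16} ≡ 1 (mod 17). 67 = 4×16 + 3. So 7^{67} ≡ 7^{3} ≡ 3 (mod 17)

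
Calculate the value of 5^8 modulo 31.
By repeated squaring (mod 31): 5^{1}≡5, 5^{2}≡25, 5^{4}≡5, 5^{8}≡25. So 5^{8} ≡ 25 (mod 31)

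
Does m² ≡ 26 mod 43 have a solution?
By Euler's criterion: 26^{21} ≡ 42 mod 43. Since this equals -1 (≡ 42), 26 is not a QR.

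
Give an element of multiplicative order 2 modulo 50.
49 has order 2 mod 50 since 49^{2} ≡ 1 (mod 50) and no smaller power works.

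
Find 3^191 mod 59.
Using Fermat: 3^{58} ≡ 1 mod 59. 191 ≡ 17 mod 58. So 3^{191} ≡ 3^{17} ≡ 19 mod 59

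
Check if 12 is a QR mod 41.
By Euler's criterion: 12^{20} ≡ 40 (mod 41). Since this equals -1 (≡ 40), 12 is not a QR.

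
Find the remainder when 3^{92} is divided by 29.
By Fermat: 3^{28} ≡ 1 (mod 29). 92 = 3×28 + 8. So 3^{92} ≡ 3^{8} ≡ 7 (mod 29)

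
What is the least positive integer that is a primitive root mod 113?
g = 3. Powers: [3, 9, 27, 81, 17, 51, ...] generates all 112 non-zero residues.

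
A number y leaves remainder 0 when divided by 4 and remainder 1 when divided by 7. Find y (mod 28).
M = 4 × 7 = 28. M₁ = 7, y₁ ≡ 3 (mod 4). M₂ = 4, y₂ ≡ 2 (mod 7). y = 0×7×3 + 1×4×2 ≡ 8 (mod 28)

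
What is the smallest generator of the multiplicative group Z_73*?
g = 5. Powers: [5, 25, 52, 41, 59, 3, 15, 2, 10, 50, ...] generates all 72 non-zero residues.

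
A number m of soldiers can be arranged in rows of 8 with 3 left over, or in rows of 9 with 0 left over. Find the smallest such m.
M = 8 × 9 = 72. M₁ = 9, y₁ ≡ 1 mod 8. M₂ = 8, y₂ ≡ 8 mod 9. m = 3×9×1 + 0×8×8 ≡ 27 mod 72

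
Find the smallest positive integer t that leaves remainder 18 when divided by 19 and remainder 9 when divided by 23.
M = 19 × 23 = 437. M₁ = 23, y₁ ≡ 5 (mod 19). M₂ = 19, y₂ ≡ 17 (mod 23). t = 18×23×5 + 9×19×17 ≡ 170 (mod 437)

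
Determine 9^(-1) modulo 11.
Since 11 is prime, by Fermat 9^(-1) ≡ 9^{9} ≡ 5 (mod 11). Verify: 9 × 5 = 45 ≡ 1 (mod 11)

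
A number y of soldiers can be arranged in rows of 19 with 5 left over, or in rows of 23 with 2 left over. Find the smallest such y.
M = 19 × 23 = 437. M₁ = 23, y₁ ≡ 5 (mod 19). M₂ = 19, y₂ ≡ 17 (mod 23). y = 5×23×5 + 2×19×17 ≡ 347 (mod 437)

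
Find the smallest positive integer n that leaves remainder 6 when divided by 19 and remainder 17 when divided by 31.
M = 19 × 31 = 589. M₁ = 31, y₁ ≡ 8 (mod 19). M₂ = 19, y₂ ≡ 18 (mod 31). n = 6×31×8 + 17×19×18 ≡ 234 (mod 589)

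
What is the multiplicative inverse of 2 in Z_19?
Since 19 is prime, by Fermat 2^(-1) ≡ 2^{17} ≡ 10 (mod 19). Verify: 2 × 10 = 20 ≡ 1 (mod 19)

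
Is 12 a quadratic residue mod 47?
By Euler's criterion: 12^{23} ≡ 1 mod 47. Since this equals 1, 12 is a QR.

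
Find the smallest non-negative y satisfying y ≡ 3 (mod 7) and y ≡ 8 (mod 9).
M = 7 × 9 = 63. M₁ = 9, y₁ ≡ 4 (mod 7). M₂ = 7, y₂ ≡ 4 (mod 9). y = 3×9×4 + 8×7×4 ≡ 17 (mod 63)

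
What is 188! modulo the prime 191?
(190)! = (188)! × (189) × (190) ≡ -1 (mod 191). So (188)! ≡ -1 × [(190)(189)]^(-1) ≡ 95 (mod 191)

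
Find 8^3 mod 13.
8^{3} = 512 ≡ 5 mod 13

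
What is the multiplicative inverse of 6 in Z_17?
Since 17 is prime, by Fermat 6^(-1) ≡ 6^{15} ≡ 3 mod 17. Verify: 6 × 3 = 18 ≡ 1 mod 17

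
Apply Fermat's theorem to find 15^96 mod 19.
By Fermat: 15^{18} ≡ 1 mod 19. 96 = 5×18 + 6. So 15^{96} ≡ 15^{6} ≡ 11 mod 19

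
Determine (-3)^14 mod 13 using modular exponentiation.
Using Fermat: (-3)^{12} ≡ 1 mod 13. 14 ≡ 2 mod 12. So (-3)^{14} ≡ (-3)^{2} ≡ 9 mod 13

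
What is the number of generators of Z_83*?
There are φ(83-1) = φ(82) = 40 primitive roots modulo 83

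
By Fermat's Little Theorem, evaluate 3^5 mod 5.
By Fermat: 3^{4} ≡ 1 (mod 5). So 3^{5} = 3^{4} · 3^{1} ≡ 3^{1} ≡ 3 (mod 5)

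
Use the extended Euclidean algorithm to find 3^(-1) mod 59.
Extended GCD: 3(20) + 59(-1) = 1. So 3^(-1) ≡ 20 (mod 59). Verify: 3 × 20 = 60 ≡ 1 (mod 59)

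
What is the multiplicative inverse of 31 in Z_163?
Since 163 is prime, by Fermat 31^(-1) ≡ 31^{161} ≡ 142 mod 163. Verify: 31 × 142 = 4402 ≡ 1 mod 163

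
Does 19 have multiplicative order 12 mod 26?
Powers of 19 mod 26: 19^1≡19, 19^2≡23, 19^3≡21, 19^4≡9, 19^5≡15, 19^6≡25, 19^7≡7, 19^8≡3, 19^9≡5, 19^10≡17, 19^11≡11, 19^12≡1. First k with 19^k≡1 is k=12. Yes, ord_26(19) = 12.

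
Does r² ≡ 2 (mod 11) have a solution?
By Euler's criterion: 2^{5} ≡ 10 (mod 11). Since this equals -1 (≡ 10), 2 is not a QR.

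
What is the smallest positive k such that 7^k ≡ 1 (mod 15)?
Powers of 7 mod 15: 7^1≡7, 7^2≡4, 7^3≡13, 7^4≡1. Order = 4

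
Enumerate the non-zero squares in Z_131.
Squares in Z_131*: {1, 3, 4, 5, 7, 9, 11, 12, 13, 15, 16, 20, 21, 25, 27, 28, 33, 34, 35, 36, 38, 39, 41, 43, 44, 45, 46, 48, 49, 52, 53, 55, 58, 59, 60, 61, 62, 63, 64, 65, 74, 75, 77, 80, 81, 84, 89, 91, 94, 99, 100, 101, 102, 105, 107, 108, 109, 112, 113, 114, 117, 121, 123, 125, 129}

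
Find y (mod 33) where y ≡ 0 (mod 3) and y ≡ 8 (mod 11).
M = 3 × 11 = 33. M₁ = 11, y₁ ≡ 2 (mod 3). M₂ = 3, y₂ ≡ 4 (mod 11). y = 0×11×2 + 8×3×4 ≡ 30 (mod 33)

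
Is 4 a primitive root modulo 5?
4^{2} ≡ 1 mod 5 and 2 < 4, so ord_5(4) = 2 ≠ 4 and 4 is not a primitive root.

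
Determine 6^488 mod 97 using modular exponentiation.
Using Fermat: 6^{96} ≡ 1 (mod 97). 488 ≡ 8 (mod 96). So 6^{488} ≡ 6^{8} ≡ 61 (mod 97)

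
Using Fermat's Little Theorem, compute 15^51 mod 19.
By Fermat: 15^{18} ≡ 1 mod 19. 51 = 2×18 + 15. So 15^{51} ≡ 15^{15} ≡ 8 mod 19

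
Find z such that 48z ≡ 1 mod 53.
Since 53 is prime, by Fermat 48^(-1) ≡ 48^{51} ≡ 21 mod 53. Verify: 48 × 21 = 1008 ≡ 1 mod 53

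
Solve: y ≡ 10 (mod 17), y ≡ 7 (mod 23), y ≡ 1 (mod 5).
M = 17 × 23 × 5 = 1955. M₁ = 115, y₁ ≡ 4 (mod 17). M₂ = 85, y₂ ≡ 13 (mod 23). M₃ = 391, y₃ ≡ 1 (mod 5). y = 10×115×4 + 7×85×13 + 1×391×1 ≡ 996 (mod 1955)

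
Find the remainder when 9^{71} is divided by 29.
By Fermat: 9^{28} ≡ 1 (mod 29). 71 = 2×28 + 15. So 9^{71} ≡ 9^{15} ≡ 9 (mod 29)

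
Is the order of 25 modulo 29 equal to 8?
Powers of 25 mod 29: 25^1≡25, 25^2≡16, 25^3≡23, 25^4≡24, 25^5≡20, 25^6≡7, 25^7≡1. Already 25^7≡1, so the order is 7 < 8. No, the actual order is 7.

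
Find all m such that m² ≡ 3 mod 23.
The square roots of 3 mod 23 are 16 and 7. Verify: 16² = 256 ≡ 3 mod 23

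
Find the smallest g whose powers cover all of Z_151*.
g = 6. Powers: [6, 36, 65, 88, 75, 148, ...] generates all 150 non-zero residues.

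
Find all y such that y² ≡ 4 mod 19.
The square roots of 4 mod 19 are 17 and 2. Verify: 17² = 289 ≡ 4 mod 19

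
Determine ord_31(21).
Powers of 21 mod 31: 21^1≡21, 21^2≡7, 21^3≡23, 21^4≡18, 21^5≡6, 21^6≡2, 21^7≡11, 21^8≡14, 21^9≡15, 21^10≡5, 21^11≡12, 21^12≡4, 21^13≡22, 21^14≡28, 21^15≡30, 21^16≡10, 21^17≡24, 21^18≡8, 21^19≡13, 21^20≡25, 21^21≡29, 21^22≡20, 21^23≡17, 21^24≡16, 21^25≡26, 21^26≡19, 21^27≡27, 21^28≡9, 21^29≡3, 21^30≡1. Order = 30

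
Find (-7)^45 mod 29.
Using Fermat: (-7)^{28} ≡ 1 mod 29. 45 ≡ 17 mod 28. So (-7)^{45} ≡ (-7)^{17} ≡ 5 mod 29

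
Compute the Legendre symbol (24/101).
(24/101) = 24^{50} mod 101 = 1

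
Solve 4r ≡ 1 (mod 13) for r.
Since 13 is prime, by Fermat 4^(-1) ≡ 4^{11} ≡ 10 (mod 13). Verify: 4 × 10 = 40 ≡ 1 (mod 13)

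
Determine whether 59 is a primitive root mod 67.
59^{11} ≡ 1 (mod 67) and 11 < 66, so ord_67(59) = 11 ≠ 66 and 59 is not a primitive root.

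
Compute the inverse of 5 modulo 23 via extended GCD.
Extended GCD: 5(-9) + 23(2) = 1. So 5^(-1) ≡ -9 ≡ 14 mod 23. Verify: 5 × 14 = 70 ≡ 1 mod 23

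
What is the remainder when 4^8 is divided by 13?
By repeated squaring (mod 13): 4^{1}≡4, 4^{2}≡3, 4^{4}≡9, 4^{8}≡3. So 4^{8} ≡ 3 (mod 13)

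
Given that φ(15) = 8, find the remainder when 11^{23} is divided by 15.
By Euler: 11^{8} ≡ 1 (mod 15) since gcd(11, 15) = 1. 23 = 2×8 + 7. So 11^{23} ≡ 11^{7} ≡ 11 (mod 15)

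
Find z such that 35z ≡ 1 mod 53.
Since 53 is prime, by Fermat 35^(-1) ≡ 35^{51} ≡ 50 mod 53. Verify: 35 × 50 = 1750 ≡ 1 mod 53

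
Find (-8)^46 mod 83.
By repeated squaring mod 83: (-8)^{1}≡75, (-8)^{2}≡64, (-8)^{4}≡29, (-8)^{8}≡11, (-8)^{16}≡38, (-8)^{32}≡33. Then (-8)^{46} = (-8)^{32+8+4+2} ≡ 33 × 11 × 29 × 64 ≡ 17 mod 83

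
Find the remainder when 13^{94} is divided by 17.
By Fermat: 13^{16} ≡ 1 (mod 17). 94 = 5×16 + 14. So 13^{94} ≡ 13^{14} ≡ 16 (mod 17)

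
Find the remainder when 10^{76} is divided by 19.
By Fermat: 10^{18} ≡ 1 (mod 19). 76 = 4×18 + 4. So 10^{76} ≡ 10^{4} ≡ 6 (mod 19)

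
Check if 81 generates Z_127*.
81^{63} ≡ 1 mod 127 and 63 < 126, so ord_127(81) = 63 ≠ 126 and 81 is not a primitive root.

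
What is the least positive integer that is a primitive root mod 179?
g = 2. Powers: [2, 4, 8, 16, 32, 64, 128, 77, 154, 129, ...] generates all 178 non-zero residues.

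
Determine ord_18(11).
Powers of 11 mod 18: 11^1≡11, 11^2≡13, 11^3≡17, 11^4≡7, 11^5≡5, 11^6≡1. So the order of 11 is 6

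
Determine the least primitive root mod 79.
g = 3. For each prime q|78: 3^{39}≡78, 3^{26}≡23, 3^{6}≡18, none ≡ 1, so ord_79(3) = 78 and 3 is a primitive root.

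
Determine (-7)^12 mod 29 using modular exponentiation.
By repeated squaring (mod 29): (-7)^{1}≡22, (-7)^{2}≡20, (-7)^{4}≡23, (-7)^{8}≡7. Then (-7)^{12} = (-7)^{8+4} ≡ 7 × 23 ≡ 16 (mod 29)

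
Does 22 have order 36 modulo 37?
ord_37(22) divides 36. For each prime q|36: 22^{18}≡36, 22^{12}≡26, none ≡ 1. So 22 has order 36 and is a primitive root mod 37.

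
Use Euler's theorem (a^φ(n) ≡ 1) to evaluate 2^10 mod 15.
By Euler: 2^{8} ≡ 1 (mod 15) since gcd(2, 15) = 1. 10 = 1×8 + 2. So 2^{10} ≡ 2^{2} ≡ 4 (mod 15)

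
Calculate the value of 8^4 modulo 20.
8^{4} = 4096 ≡ 16 (mod 20)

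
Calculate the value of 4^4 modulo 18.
4^{4} = 256 ≡ 4 mod 18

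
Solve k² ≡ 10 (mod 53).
The square roots of 10 mod 53 are 13 and 40. Verify: 13² = 169 ≡ 10 (mod 53)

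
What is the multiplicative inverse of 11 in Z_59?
Since 59 is prime, by Fermat 11^(-1) ≡ 11^{57} ≡ 43 (mod 59). Verify: 11 × 43 = 473 ≡ 1 (mod 59)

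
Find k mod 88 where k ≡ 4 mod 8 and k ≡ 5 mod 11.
M = 8 × 11 = 88. M₁ = 11, y₁ ≡ 3 mod 8. M₂ = 8, y₂ ≡ 7 mod 11. k = 4×11×3 + 5×8×7 ≡ 60 mod 88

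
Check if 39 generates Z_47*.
ord_47(39) divides 46. For each prime q|46: 39^{23}≡46, 39^{2}≡17, none ≡ 1. So 39 has order 46 and is a primitive root mod 47.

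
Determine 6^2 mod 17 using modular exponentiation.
6^{2} = 36 ≡ 2 mod 17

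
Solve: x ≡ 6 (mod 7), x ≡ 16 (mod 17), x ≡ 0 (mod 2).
M = 7 × 17 × 2 = 238. M₁ = 34, y₁ ≡ 6 (mod 7). M₂ = 14, y₂ ≡ 11 (mod 17). M₃ = 119, y₃ ≡ 1 (mod 2). x = 6×34×6 + 16×14×11 + 0×119×1 ≡ 118 (mod 238)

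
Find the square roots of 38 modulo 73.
The square roots of 38 mod 73 are 44 and 29. Verify: 44² = 1936 ≡ 38 mod 73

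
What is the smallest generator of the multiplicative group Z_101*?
g = 2. For each prime q|100: 2^{50}≡100, 2^{20}≡95, none ≡ 1, so ord_101(2) = 100 and 2 is a primitive root.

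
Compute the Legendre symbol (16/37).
(16/37) = 16^{18} mod 37 = 1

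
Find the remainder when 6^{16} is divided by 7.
By Fermat: 6^{6} ≡ 1 (mod 7). 16 = 2×6 + 4. So 6^{16} ≡ 6^{4} ≡ 1 (mod 7)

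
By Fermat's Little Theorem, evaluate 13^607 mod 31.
By Fermat: 13^{30} ≡ 1 (mod 31). 607 ≡ 7 (mod 30). So 13^{607} ≡ 13^{7} ≡ 22 (mod 31)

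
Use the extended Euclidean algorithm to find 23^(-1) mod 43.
Extended GCD: 23(15) + 43(-8) = 1. So 23^(-1) ≡ 15 (mod 43). Verify: 23 × 15 = 345 ≡ 1 (mod 43)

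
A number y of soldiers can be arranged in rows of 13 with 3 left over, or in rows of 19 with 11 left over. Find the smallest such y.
M = 13 × 19 = 247. M₁ = 19, y₁ ≡ 11 mod 13. M₂ = 13, y₂ ≡ 3 mod 19. y = 3×19×11 + 11×13×3 ≡ 68 mod 247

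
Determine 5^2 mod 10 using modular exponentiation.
5^{2} = 25 ≡ 5 mod 10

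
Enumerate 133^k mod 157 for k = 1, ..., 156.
133^1, 133^2, ..., 133^{156} mod 157: [133, 105, 149, 35, 102, 64, 34, 126, 116, 42, 91, 14, 135, 57, 45, 19, 15, 111, 5, 37, 54, 117, 18, 39, 6, 13, 2, 109, 53, 141, 70, 47, 128, 68, 95, 75, 84, 25, 28, 113, 114, 90, 38, 30, 65, 10, 74, 108, 77, 36, 78, 12, 26, 4, 61, 106, 125, 140, 94, 99, 136, 33, 150, 11, 50, 56, 69, 71, 23, 76, 60, 130, 20, 148, 59, 154, 72, 156, 24, 52, 8, 122, 55, 93, 123, 31, 41, 115, 66, 143, 22, 100, 112, 138, 142, 46, 152, 120, 103, 40, 139, 118, 151, 144, 155, 48, 104, 16, 87, 110, 29, 89, 62, 82, 73, 132, 129, 44, 43, 67, 119, 127, 92, 147, 83, 49, 80, 121, 79, 145, 131, 153, 96, 51, 32, 17, 63, 58, 21, 124, 7, 146, 107, 101, 88, 86, 134, 81, 97, 27, 137, 9, 98, 3, 85, 1]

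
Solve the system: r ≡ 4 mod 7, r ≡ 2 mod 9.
M = 7 × 9 = 63. M₁ = 9, y₁ ≡ 4 mod 7. M₂ = 7, y₂ ≡ 4 mod 9. r = 4×9×4 + 2×7×4 ≡ 11 mod 63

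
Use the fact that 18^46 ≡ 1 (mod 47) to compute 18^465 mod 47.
By Fermat: 18^{46} ≡ 1 (mod 47). 465 ≡ 5 (mod 46). So 18^{465} ≡ 18^{5} ≡ 27 (mod 47)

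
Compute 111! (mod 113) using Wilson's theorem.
(112)! = (111)! × (112) ≡ -1 (mod 113). So (111)! ≡ -1 × (112)^(-1) ≡ (-1)×(-1) = 1 (mod 113)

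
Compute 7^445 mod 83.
Using Fermat: 7^{82} ≡ 1 mod 83. 445 ≡ 35 mod 82. So 7^{445} ≡ 7^{35} ≡ 59 mod 83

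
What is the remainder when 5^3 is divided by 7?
5^{3} = 125 ≡ 6 (mod 7)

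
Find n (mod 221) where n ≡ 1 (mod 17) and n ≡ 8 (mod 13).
M = 17 × 13 = 221. M₁ = 13, y₁ ≡ 4 (mod 17). M₂ = 17, y₂ ≡ 10 (mod 13). n = 1×13×4 + 8×17×10 ≡ 86 (mod 221)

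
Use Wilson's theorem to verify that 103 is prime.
(102)! mod 103 = 102. Since this equals -1 (mod 103), Wilson confirms 103 is prime.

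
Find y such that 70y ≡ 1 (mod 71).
Since 71 is prime, by Fermat 70^(-1) ≡ 70^{69} ≡ 70 (mod 71). Verify: 70 × 70 = 4900 ≡ 1 (mod 71)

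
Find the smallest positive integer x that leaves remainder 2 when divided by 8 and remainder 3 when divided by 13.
M = 8 × 13 = 104. M₁ = 13, y₁ ≡ 5 (mod 8). M₂ = 8, y₂ ≡ 5 (mod 13). x = 2×13×5 + 3×8×5 ≡ 42 (mod 104)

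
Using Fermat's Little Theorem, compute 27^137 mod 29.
By Fermat: 27^{28} ≡ 1 mod 29. 137 = 4×28 + 25. So 27^{137} ≡ 27^{25} ≡ 18 mod 29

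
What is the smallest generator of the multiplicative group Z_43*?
g = 3. For each prime q|42: 3^{21}≡42, 3^{14}≡36, 3^{6}≡41, none ≡ 1, so ord_43(3) = 42 and 3 is a primitive root.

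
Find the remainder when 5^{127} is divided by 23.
By Fermat: 5^{22} ≡ 1 mod 23. 127 = 5×22 + 17. So 5^{127} ≡ 5^{17} ≡ 15 mod 23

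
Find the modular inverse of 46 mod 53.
Since 53 is prime, by Fermat 46^(-1) ≡ 46^{51} ≡ 15 mod 53. Verify: 46 × 15 = 690 ≡ 1 mod 53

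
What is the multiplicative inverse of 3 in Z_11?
Since 11 is prime, by Fermat 3^(-1) ≡ 3^{9} ≡ 4 mod 11. Verify: 3 × 4 = 12 ≡ 1 mod 11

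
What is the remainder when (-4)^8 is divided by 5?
Using Fermat: (-4)^{4} ≡ 1 mod 5. 8 ≡ 0 mod 4. So (-4)^{8} ≡ (-4)^{0} ≡ 1 mod 5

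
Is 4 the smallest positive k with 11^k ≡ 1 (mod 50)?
Powers of 11 mod 50: 11^1≡11, 11^2≡21, 11^3≡31, 11^4≡41, 11^5≡1. 11^4≡41≢1, so ord ≠ 4. No, the actual order is 5.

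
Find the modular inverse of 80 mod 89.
Since 89 is prime, by Fermat 80^(-1) ≡ 80^{87} ≡ 79 (mod 89). Verify: 80 × 79 = 6320 ≡ 1 (mod 89)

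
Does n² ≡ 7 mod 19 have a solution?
By Euler's criterion: 7^{9} ≡ 1 mod 19. Since this equals 1, 7 is a QR.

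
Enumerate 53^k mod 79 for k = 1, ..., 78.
53^1, 53^2, ..., 53^{78} mod 79: [53, 44, 41, 40, 66, 22, 60, 20, 33, 11, 30, 10, 56, 45, 15, 5, 28, 62, 47, 42, 14, 31, 63, 21, 7, 55, 71, 50, 43, 67, 75, 25, 61, 73, 77, 52, 70, 76, 78, 26, 35, 38, 39, 13, 57, 19, 59, 46, 68, 49, 69, 23, 34, 64, 74, 51, 17, 32, 37, 65, 48, 16, 58, 72, 24, 8, 29, 36, 12, 4, 54, 18, 6, 2, 27, 9, 3, 1]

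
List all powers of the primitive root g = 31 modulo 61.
31^1, 31^2, ..., 31^{60} mod 61: [31, 46, 23, 42, 21, 41, 51, 56, 28, 14, 7, 34, 17, 39, 50, 25, 43, 52, 26, 13, 37, 49, 55, 58, 29, 45, 53, 57, 59, 60, 30, 15, 38, 19, 40, 20, 10, 5, 33, 47, 54, 27, 44, 22, 11, 36, 18, 9, 35, 48, 24, 12, 6, 3, 32, 16, 8, 4, 2, 1]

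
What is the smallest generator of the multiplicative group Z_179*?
g = 2. For each prime q|178: 2^{89}≡178, 2^{2}≡4, none ≡ 1, so ord_179(2) = 178 and 2 is a primitive root.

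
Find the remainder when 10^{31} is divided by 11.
By Fermat: 10^{10} ≡ 1 mod 11. 31 = 3×10 + 1. So 10^{31} ≡ 10^{1} ≡ 10 mod 11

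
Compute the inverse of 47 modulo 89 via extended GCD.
Extended GCD: 47(36) + 89(-19) = 1. So 47^(-1) ≡ 36 mod 89. Verify: 47 × 36 = 1692 ≡ 1 mod 89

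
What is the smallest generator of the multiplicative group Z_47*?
g = 5. For each prime q|46: 5^{23}≡46, 5^{2}≡25, none ≡ 1, so ord_47(5) = 46 and 5 is a primitive root.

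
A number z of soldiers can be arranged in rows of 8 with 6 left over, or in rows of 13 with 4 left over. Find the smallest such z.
M = 8 × 13 = 104. M₁ = 13, y₁ ≡ 5 mod 8. M₂ = 8, y₂ ≡ 5 mod 13. z = 6×13×5 + 4×8×5 ≡ 30 mod 104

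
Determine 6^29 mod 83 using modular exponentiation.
By repeated squaring mod 83: 6^{1}≡6, 6^{2}≡36, 6^{4}≡51, 6^{8}≡28, 6^{16}≡37. Then 6^{29} = 6^{16+8+4+1} ≡ 37 × 28 × 51 × 6 ≡ 39 mod 83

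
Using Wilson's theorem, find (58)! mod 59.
By Wilson's theorem, (58)! ≡ -1 ≡ 58 (mod 59)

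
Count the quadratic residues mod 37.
Exactly half the non-zero residues mod a prime are QRs: (37-1)/2 = 18.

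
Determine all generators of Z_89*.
There are φ(88) = 40 primitive roots mod 89: {3, 6, 7, 13, 14, 15, 19, 23, 24, 26, 27, 28, 29, 30, 31, 33, 35, 38, 41, 43, 46, 48, 51, 54, 56, 58, 59, 60, 61, 62, 63, 65, 66, 70, 74, 75, 76, 82, 83, 86}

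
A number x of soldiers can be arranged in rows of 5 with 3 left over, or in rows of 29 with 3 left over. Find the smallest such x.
M = 5 × 29 = 145. M₁ = 29, y₁ ≡ 4 (mod 5). M₂ = 5, y₂ ≡ 6 (mod 29). x = 3×29×4 + 3×5×6 ≡ 3 (mod 145)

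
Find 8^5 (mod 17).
By repeated squaring (mod 17): 8^{1}≡8, 8^{2}≡13, 8^{4}≡16. Then 8^{5} = 8^{4+1} ≡ 16 × 8 ≡ 9 (mod 17)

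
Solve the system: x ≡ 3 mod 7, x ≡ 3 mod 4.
M = 7 × 4 = 28. M₁ = 4, y₁ ≡ 2 mod 7. M₂ = 7, y₂ ≡ 3 mod 4. x = 3×4×2 + 3×7×3 ≡ 3 mod 28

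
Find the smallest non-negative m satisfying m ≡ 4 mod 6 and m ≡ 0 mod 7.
M = 6 × 7 = 42. M₁ = 7, y₁ ≡ 1 mod 6. M₂ = 6, y₂ ≡ 6 mod 7. m = 4×7×1 + 0×6×6 ≡ 28 mod 42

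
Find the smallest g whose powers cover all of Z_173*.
g = 2. Powers: [2, 4, 8, 16, 32, 64, 128, 83, 166, 159, ...] generates all 172 non-zero residues.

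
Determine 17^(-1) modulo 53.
Since 53 is prime, by Fermat 17^(-1) ≡ 17^{51} ≡ 25 mod 53. Verify: 17 × 25 = 425 ≡ 1 mod 53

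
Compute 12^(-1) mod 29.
Since 29 is prime, by Fermat 12^(-1) ≡ 12^{27} ≡ 17 mod 29. Verify: 12 × 17 = 204 ≡ 1 mod 29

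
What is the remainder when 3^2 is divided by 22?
3^{2} = 9 ≡ 9 (mod 22)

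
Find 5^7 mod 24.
By repeated squaring mod 24: 5^{1}≡5, 5^{2}≡1, 5^{4}≡1. Then 5^{7} = 5^{4+2+1} ≡ 1 × 1 × 5 ≡ 5 mod 24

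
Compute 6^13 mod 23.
By repeated squaring (mod 23): 6^{1}≡6, 6^{2}≡13, 6^{4}≡8, 6^{8}≡18. Then 6^{13} = 6^{8+4+1} ≡ 18 × 8 × 6 ≡ 13 (mod 23)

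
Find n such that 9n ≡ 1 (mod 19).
Since 19 is prime, by Fermat 9^(-1) ≡ 9^{17} ≡ 17 (mod 19). Verify: 9 × 17 = 153 ≡ 1 (mod 19)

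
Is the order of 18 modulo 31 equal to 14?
Powers of 18 mod 31: 18^1≡18, 18^2≡14, 18^3≡4, 18^4≡10, 18^5≡25, 18^6≡16, 18^7≡9, 18^8≡7, 18^9≡2, 18^10≡5, 18^11≡28, 18^12≡8, 18^13≡20, 18^14≡19, 18^15≡1. 18^14≡19≢1, so ord ≠ 14. No, the actual order is 15.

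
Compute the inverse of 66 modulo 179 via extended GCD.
Extended GCD: 66(19) + 179(-7) = 1. So 66^(-1) ≡ 19 (mod 179). Verify: 66 × 19 = 1254 ≡ 1 (mod 179)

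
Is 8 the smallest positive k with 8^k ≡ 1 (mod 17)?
Powers of 8 mod 17: 8^1≡8, 8^2≡13, 8^3≡2, 8^4≡16, 8^5≡9, 8^6≡4, 8^7≡15, 8^8≡1. First k with 8^k≡1 is k=8. Yes, ord_17(8) = 8.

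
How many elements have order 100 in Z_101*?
There are φ(101-1) = φ(100) = 40 primitive roots modulo 101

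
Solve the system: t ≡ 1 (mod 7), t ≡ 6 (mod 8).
M = 7 × 8 = 56. M₁ = 8, y₁ ≡ 1 (mod 7). M₂ = 7, y₂ ≡ 7 (mod 8). t = 1×8×1 + 6×7×7 ≡ 22 (mod 56)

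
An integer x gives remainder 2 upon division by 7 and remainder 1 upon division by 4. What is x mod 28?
M = 7 × 4 = 28. M₁ = 4, y₁ ≡ 2 mod 7. M₂ = 7, y₂ ≡ 3 mod 4. x = 2×4×2 + 1×7×3 ≡ 9 mod 28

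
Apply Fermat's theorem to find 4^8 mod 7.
By Fermat: 4^{6} ≡ 1 mod 7. So 4^{8} = 4^{6} · 4^{2} ≡ 4^{2} ≡ 2 mod 7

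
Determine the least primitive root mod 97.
g = 5. Powers: [5, 25, 28, 43, 21, 8, ...] generates all 96 non-zero residues.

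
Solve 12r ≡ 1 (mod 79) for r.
Since 79 is prime, by Fermat 12^(-1) ≡ 12^{77} ≡ 33 (mod 79). Verify: 12 × 33 = 396 ≡ 1 (mod 79)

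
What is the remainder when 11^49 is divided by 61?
By repeated squaring mod 61: 11^{1}≡11, 11^{2}≡60, 11^{4}≡1, 11^{8}≡1, 11^{16}≡1, 11^{32}≡1. Then 11^{49} = 11^{32+16+1} ≡ 1 × 1 × 11 ≡ 11 mod 61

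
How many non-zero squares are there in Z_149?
Exactly half the non-zero residues mod a prime are QRs: (149-1)/2 = 74.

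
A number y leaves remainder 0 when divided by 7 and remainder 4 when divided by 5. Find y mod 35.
M = 7 × 5 = 35. M₁ = 5, y₁ ≡ 3 mod 7. M₂ = 7, y₂ ≡ 3 mod 5. y = 0×5×3 + 4×7×3 ≡ 14 mod 35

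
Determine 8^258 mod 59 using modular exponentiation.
Using Fermat: 8^{58} ≡ 1 mod 59. 258 ≡ 26 mod 58. So 8^{258} ≡ 8^{26} ≡ 28 mod 59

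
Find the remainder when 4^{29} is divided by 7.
By Fermat: 4^{6} ≡ 1 (mod 7). 29 = 4×6 + 5. So 4^{29} ≡ 4^{5} ≡ 2 (mod 7)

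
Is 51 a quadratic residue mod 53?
By Euler's criterion: 51^{26} ≡ 52 mod 53. Since this equals -1 (≡ 52), 51 is not a QR.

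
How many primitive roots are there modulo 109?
Number of primitive roots mod 109 = φ(p-1) = φ(108) = 36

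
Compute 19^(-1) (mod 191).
Since 191 is prime, by Fermat 19^(-1) ≡ 19^{189} ≡ 181 (mod 191). Verify: 19 × 181 = 3439 ≡ 1 (mod 191)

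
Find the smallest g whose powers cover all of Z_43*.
g = 3. Powers: [3, 9, 27, 38, 28, 41, 37, ...] generates all 42 non-zero residues.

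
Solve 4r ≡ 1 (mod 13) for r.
Since 13 is prime, by Fermat 4^(-1) ≡ 4^{11} ≡ 10 (mod 13). Verify: 4 × 10 = 40 ≡ 1 (mod 13)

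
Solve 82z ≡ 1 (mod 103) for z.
Since 103 is prime, by Fermat 82^(-1) ≡ 82^{101} ≡ 49 (mod 103). Verify: 82 × 49 = 4018 ≡ 1 (mod 103)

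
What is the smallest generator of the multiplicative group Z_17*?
g = 3. For each prime q|16: 3^{8}≡16, none ≡ 1, so ord_17(3) = 16 and 3 is a primitive root.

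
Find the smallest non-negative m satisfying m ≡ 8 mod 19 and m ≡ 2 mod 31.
M = 19 × 31 = 589. M₁ = 31, y₁ ≡ 8 mod 19. M₂ = 19, y₂ ≡ 18 mod 31. m = 8×31×8 + 2×19×18 ≡ 312 mod 589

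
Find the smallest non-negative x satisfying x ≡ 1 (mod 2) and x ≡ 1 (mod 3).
M = 2 × 3 = 6. M₁ = 3, y₁ ≡ 1 (mod 2). M₂ = 2, y₂ ≡ 2 (mod 3). x = 1×3×1 + 1×2×2 ≡ 1 (mod 6)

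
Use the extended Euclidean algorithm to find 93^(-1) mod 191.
Extended GCD: 93(76) + 191(-37) = 1. So 93^(-1) ≡ 76 (mod 191). Verify: 93 × 76 = 7068 ≡ 1 (mod 191)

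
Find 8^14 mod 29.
By repeated squaring mod 29: 8^{1}≡8, 8^{2}≡6, 8^{4}≡7, 8^{8}≡20. Then 8^{14} = 8^{8+4+2} ≡ 20 × 7 × 6 ≡ 28 mod 29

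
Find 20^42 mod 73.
By repeated squaring mod 73: 20^{1}≡20, 20^{2}≡35, 20^{4}≡57, 20^{8}≡37, 20^{16}≡55, 20^{32}≡32. Then 20^{42} = 20^{32+8+2} ≡ 32 × 37 × 35 ≡ 49 mod 73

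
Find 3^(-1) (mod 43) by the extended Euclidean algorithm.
Extended GCD: 3(-14) + 43(1) = 1. So 3^(-1) ≡ -14 ≡ 29 (mod 43). Verify: 3 × 29 = 87 ≡ 1 (mod 43)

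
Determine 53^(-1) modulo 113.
Since 113 is prime, by Fermat 53^(-1) ≡ 53^{111} ≡ 32 mod 113. Verify: 53 × 32 = 1696 ≡ 1 mod 113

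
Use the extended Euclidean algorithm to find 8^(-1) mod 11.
Extended GCD: 8(-4) + 11(3) = 1. So 8^(-1) ≡ -4 ≡ 7 mod 11. Verify: 8 × 7 = 56 ≡ 1 mod 11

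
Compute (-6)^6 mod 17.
By repeated squaring (mod 17): (-6)^{1}≡11, (-6)^{2}≡2, (-6)^{4}≡4. Then (-6)^{6} = (-6)^{4+2} ≡ 4 × 2 ≡ 8 (mod 17)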